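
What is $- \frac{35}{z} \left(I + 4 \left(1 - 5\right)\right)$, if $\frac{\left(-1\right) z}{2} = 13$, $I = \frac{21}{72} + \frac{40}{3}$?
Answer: $- \frac{665}{208} \approx -3.1971$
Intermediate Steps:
$I = \frac{109}{8}$ ($I = 21 \cdot \frac{1}{72} + 40 \cdot \frac{1}{3} = \frac{7}{24} + \frac{40}{3} = \frac{109}{8} \approx 13.625$)
$z = -26$ ($z = \left(-2\right) 13 = -26$)
$- \frac{35}{z} \left(I + 4 \left(1 - 5\right)\right) = - \frac{35}{-26} \left(\frac{109}{8} + 4 \left(1 - 5\right)\right) = \left(-35\right) \left(- \frac{1}{26}\right) \left(\frac{109}{8} + 4 \left(-4\right)\right) = \frac{35 \left(\frac{109}{8} - 16\right)}{26} = \frac{35}{26} \left(- \frac{19}{8}\right) = - \frac{665}{208}$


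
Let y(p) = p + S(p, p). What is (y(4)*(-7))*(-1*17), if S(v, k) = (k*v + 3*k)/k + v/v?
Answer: 1428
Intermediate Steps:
S(v, k) = 1 + (3*k + k*v)/k (S(v, k) = (3*k + k*v)/k + 1 = 1 + (3*k + k*v)/k)
y(p) = 4 + 2*p (y(p) = p + (4 + p) = 4 + 2*p)
(y(4)*(-7))*(-1*17) = ((4 + 2*4)*(-7))*(-1*17) = ((4 + 8)*(-7))*(-17) = (12*(-7))*(-17) = -84*(-17) = 1428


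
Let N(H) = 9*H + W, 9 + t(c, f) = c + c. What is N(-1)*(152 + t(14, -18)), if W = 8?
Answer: -171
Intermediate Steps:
t(c, f) = -9 + 2*c (t(c, f) = -9 + (c + c) = -9 + 2*c)
N(H) = 8 + 9*H (N(H) = 9*H + 8 = 8 + 9*H)
N(-1)*(152 + t(14, -18)) = (8 + 9*(-1))*(152 + (-9 + 2*14)) = (8 - 9)*(152 + (-9 + 28)) = -(152 + 19) = -1*171 = -171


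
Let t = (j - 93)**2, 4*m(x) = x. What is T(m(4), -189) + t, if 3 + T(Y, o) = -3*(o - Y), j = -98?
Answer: 37048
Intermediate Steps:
m(x) = x/4
T(Y, o) = -3 - 3*o + 3*Y (T(Y, o) = -3 - 3*(o - Y) = -3 + (-3*o + 3*Y) = -3 - 3*o + 3*Y)
t = 36481 (t = (-98 - 93)**2 = (-191)**2 = 36481)
T(m(4), -189) + t = (-3 - 3*(-189) + 3*((1/4)*4)) + 36481 = (-3 + 567 + 3*1) + 36481 = (-3 + 567 + 3) + 36481 = 567 + 36481 = 37048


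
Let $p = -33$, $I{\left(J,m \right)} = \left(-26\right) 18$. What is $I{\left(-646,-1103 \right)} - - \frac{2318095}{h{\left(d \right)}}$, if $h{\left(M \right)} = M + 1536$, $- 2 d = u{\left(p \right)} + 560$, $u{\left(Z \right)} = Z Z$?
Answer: $\frac{3970226}{1423} \approx 2790.0$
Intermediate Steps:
$I{\left(J,m \right)} = -468$
$u{\left(Z \right)} = Z^{2}$
$d = - \frac{1649}{2}$ ($d = - \frac{\left(-33\right)^{2} + 560}{2} = - \frac{1089 + 560}{2} = \left(- \frac{1}{2}\right) 1649 = - \frac{1649}{2} \approx -824.5$)
$h{\left(M \right)} = 1536 + M$
$I{\left(-646,-1103 \right)} - - \frac{2318095}{h{\left(d \right)}} = -468 - - \frac{2318095}{1536 - \frac{1649}{2}} = -468 - - \frac{2318095}{\frac{1423}{2}} = -468 - \left(-2318095\right) \frac{2}{1423} = -468 - - \frac{4636190}{1423} = -468 + \frac{4636190}{1423} = \frac{3970226}{1423}$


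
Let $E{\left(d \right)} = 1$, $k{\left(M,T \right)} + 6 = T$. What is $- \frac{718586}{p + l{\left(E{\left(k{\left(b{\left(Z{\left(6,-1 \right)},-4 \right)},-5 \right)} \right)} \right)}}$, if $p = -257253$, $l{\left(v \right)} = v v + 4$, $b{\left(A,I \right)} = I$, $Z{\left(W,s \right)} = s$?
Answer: $\frac{359293}{128624} \approx 2.7934$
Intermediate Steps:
$k{\left(M,T \right)} = -6 + T$
$l{\left(v \right)} = 4 + v^{2}$ ($l{\left(v \right)} = v^{2} + 4 = 4 + v^{2}$)
$- \frac{718586}{p + l{\left(E{\left(k{\left(b{\left(Z{\left(6,-1 \right)},-4 \right)},-5 \right)} \right)} \right)}} = - \frac{718586}{-257253 + \left(4 + 1^{2}\right)} = - \frac{718586}{-257253 + \left(4 + 1\right)} = - \frac{718586}{-257253 + 5} = - \frac{718586}{-257248} = \left(-718586\right) \left(- \frac{1}{257248}\right) = \frac{359293}{128624}$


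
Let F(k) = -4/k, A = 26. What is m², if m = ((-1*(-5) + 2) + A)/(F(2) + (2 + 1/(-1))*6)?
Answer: 1089/16 ≈ 68.063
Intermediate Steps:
m = 33/4 (m = ((-1*(-5) + 2) + 26)/(-4/2 + (2 + 1/(-1))*6) = ((5 + 2) + 26)/(-4*½ + (2 + 1*(-1))*6) = (7 + 26)/(-2 + (2 - 1)*6) = 33/(-2 + 1*6) = 33/(-2 + 6) = 33/4 ≈ 8.2500)
m² = (33/4)² = 1089/16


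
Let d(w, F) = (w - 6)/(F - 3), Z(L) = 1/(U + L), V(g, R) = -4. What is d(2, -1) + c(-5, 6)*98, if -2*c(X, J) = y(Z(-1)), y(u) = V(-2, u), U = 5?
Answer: 197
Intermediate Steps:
Z(L) = 1/(5 + L)
y(u) = -4
d(w, F) = (-6 + w)/(-3 + F)
c(X, J) = 2 (c(X, J) = -1/2*(-4) = 2)
d(2, -1) + c(-5, 6)*98 = (-6 + 2)/(-3 - 1) + 2*98 = -4/(-4) + 196 = -1/4*(-4) + 196 = 1 + 196 = 197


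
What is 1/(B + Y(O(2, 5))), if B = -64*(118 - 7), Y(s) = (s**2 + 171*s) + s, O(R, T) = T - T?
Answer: -1/7104 ≈ -0.00014077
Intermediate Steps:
O(R, T) = 0
Y(s) = s**2 + 172*s
B = -7104 (B = -64*111 = -7104)
1/(B + Y(O(2, 5))) = 1/(-7104 + 0*(172 + 0)) = 1/(-7104 + 0*172) = 1/(-7104 + 0) = 1/(-7104) = -1/7104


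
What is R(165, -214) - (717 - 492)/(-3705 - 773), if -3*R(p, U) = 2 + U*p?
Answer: 158109899/13434 ≈ 11769.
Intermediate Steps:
R(p, U) = -⅔ - U*p/3 (R(p, U) = -(2 + U*p)/3 = -⅔ - U*p/3)
R(165, -214) - (717 - 492)/(-3705 - 773) = (-⅔ - ⅓*(-214)*165) - (717 - 492)/(-3705 - 773) = (-⅔ + 11770) - 225/(-4478) = 35308/3 - 225*(-1)/4478 = 35308/3 - 1*(-225/4478) = 35308/3 + 225/4478 = 158109899/13434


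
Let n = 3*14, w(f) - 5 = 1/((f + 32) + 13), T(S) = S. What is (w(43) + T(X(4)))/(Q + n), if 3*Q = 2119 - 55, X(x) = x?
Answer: 793/64240 ≈ 0.012344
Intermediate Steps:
w(f) = 5 + 1/(45 + f) (w(f) = 5 + 1/((f + 32) + 13) = 5 + 1/((32 + f) + 13) = 5 + 1/(45 + f))
Q = 688 (Q = (2119 - 55)/3 = (⅓)*2064 = 688)
n = 42
(w(43) + T(X(4)))/(Q + n) = ((226 + 5*43)/(45 + 43) + 4)/(688 + 42) = ((226 + 215)/88 + 4)/730 = ((1/88)*441 + 4)*(1/730) = (441/88 + 4)*(1/730) = (793/88)*(1/730) = 793/64240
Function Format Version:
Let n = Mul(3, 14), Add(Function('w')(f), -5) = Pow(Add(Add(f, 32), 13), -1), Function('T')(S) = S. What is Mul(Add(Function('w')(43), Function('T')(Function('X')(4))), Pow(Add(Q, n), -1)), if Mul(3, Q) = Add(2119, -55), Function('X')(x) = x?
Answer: Rational(793, 64240) ≈ 0.012344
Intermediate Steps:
Function('w')(f) = Add(5, Pow(Add(45, f), -1)) (Function('w')(f) = Add(5, Pow(Add(Add(f, 32), 13), -1)) = Add(5, Pow(Add(Add(32, f), 13), -1)) = Add(5, Pow(Add(45, f), -1)))
Q = 688 (Q = Mul(Rational(1, 3), Add(2119, -55)) = Mul(Rational(1, 3), 2064) = 688)
n = 42
Mul(Add(Function('w')(43), Function('T')(Function('X')(4))), Pow(Add(Q, n), -1)) = Mul(Add(Mul(Pow(Add(45, 43), -1), Add(226, Mul(5, 43))), 4), Pow(Add(688, 42), -1)) = Mul(Add(Mul(Pow(88, -1), Add(226, 215)), 4), Pow(730, -1)) = Mul(Add(Mul(Rational(1, 88), 441), 4), Rational(1, 730)) = Mul(Add(Rational(441, 88), 4), Rational(1, 730)) = Mul(Rational(793, 88), Rational(1, 730)) = Rational(793, 64240)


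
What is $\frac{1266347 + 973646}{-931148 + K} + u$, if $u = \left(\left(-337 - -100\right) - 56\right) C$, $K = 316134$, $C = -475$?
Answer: $\frac{85592333457}{615014} \approx 1.3917 \cdot 10^{5}$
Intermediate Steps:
$u = 139175$ ($u = \left(\left(-337 - -100\right) - 56\right) \left(-475\right) = \left(\left(-337 + 100\right) - 56\right) \left(-475\right) = \left(-237 - 56\right) \left(-475\right) = \left(-293\right) \left(-475\right) = 139175$)
$\frac{1266347 + 973646}{-931148 + K} + u = \frac{1266347 + 973646}{-931148 + 316134} + 139175 = \frac{2239993}{-615014} + 139175 = 2239993 \left(- \frac{1}{615014}\right) + 139175 = - \frac{2239993}{615014} + 139175 = \frac{85592333457}{615014}$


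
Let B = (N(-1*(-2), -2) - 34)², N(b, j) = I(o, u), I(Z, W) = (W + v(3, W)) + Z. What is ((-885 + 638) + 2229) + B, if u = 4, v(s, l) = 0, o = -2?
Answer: 3006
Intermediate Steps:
I(Z, W) = W + Z (I(Z, W) = (W + 0) + Z = W + Z)
N(b, j) = 2 (N(b, j) = 4 - 2 = 2)
B = 1024 (B = (2 - 34)² = (-32)² = 1024)
((-885 + 638) + 2229) + B = ((-885 + 638) + 2229) + 1024 = (-247 + 2229) + 1024 = 1982 + 1024 = 3006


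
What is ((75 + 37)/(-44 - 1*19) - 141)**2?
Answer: 1651225/81 ≈ 20386.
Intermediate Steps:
((75 + 37)/(-44 - 1*19) - 141)**2 = (112/(-44 - 19) - 141)**2 = (112/(-63) - 141)**2 = (112*(-1/63) - 141)**2 = (-16/9 - 141)**2 = (-1285/9)**2 = 1651225/81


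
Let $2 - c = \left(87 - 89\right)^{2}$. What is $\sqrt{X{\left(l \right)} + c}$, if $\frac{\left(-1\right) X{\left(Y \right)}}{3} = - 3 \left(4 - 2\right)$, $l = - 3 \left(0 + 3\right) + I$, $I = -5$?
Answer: $4$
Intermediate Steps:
$c = -2$ ($c = 2 - \left(87 - 89\right)^{2} = 2 - \left(-2\right)^{2} = 2 - 4 = -2$)
$l = -14$ ($l = - 3 \left(0 + 3\right) - 5 = \left(-3\right) 3 - 5 = -9 - 5 = -14$)
$X{\left(Y \right)} = 18$ ($X{\left(Y \right)} = - 3 \left(- 3 \left(4 - 2\right)\right) = - 3 \left(\left(-3\right) 2\right) = \left(-3\right) \left(-6\right) = 18$)
$\sqrt{X{\left(l \right)} + c} = \sqrt{18 - 2} = \sqrt{16} = 4$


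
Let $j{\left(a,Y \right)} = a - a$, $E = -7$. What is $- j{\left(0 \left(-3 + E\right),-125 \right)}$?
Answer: $0$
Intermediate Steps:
$j{\left(a,Y \right)} = 0$
$- j{\left(0 \left(-3 + E\right),-125 \right)} = \left(-1\right) 0 = 0$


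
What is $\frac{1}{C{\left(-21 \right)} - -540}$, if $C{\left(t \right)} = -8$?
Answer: $\frac{1}{532} \approx 0.0018797$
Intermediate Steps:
$\frac{1}{C{\left(-21 \right)} - -540} = \frac{1}{-8 - -540} = \frac{1}{-8 + 540} = \frac{1}{532}$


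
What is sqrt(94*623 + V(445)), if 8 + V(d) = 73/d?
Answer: sqrt(11595188335)/445 ≈ 241.98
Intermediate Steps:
V(d) = -8 + 73/d
sqrt(94*623 + V(445)) = sqrt(94*623 + (-8 + 73/445)) = sqrt(58562 + (-8 + 73*(1/445))) = sqrt(58562 + (-8 + 73/445)) = sqrt(58562 - 3487/445) = sqrt(26056603/445) = sqrt(11595188335)/445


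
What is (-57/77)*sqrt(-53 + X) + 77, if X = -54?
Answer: 77 - 57*I*sqrt(107)/77 ≈ 77.0 - 7.6573*I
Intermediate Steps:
(-57/77)*sqrt(-53 + X) + 77 = (-57/77)*sqrt(-53 - 54) + 77 = (-57*1/77)*sqrt(-107) + 77 = -57*I*sqrt(107)/77 + 77 = 77 - 57*I*sqrt(107)/77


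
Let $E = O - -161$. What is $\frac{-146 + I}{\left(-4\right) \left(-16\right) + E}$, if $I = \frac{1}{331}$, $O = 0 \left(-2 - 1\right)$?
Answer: $- \frac{1933}{2979} \approx -0.64888$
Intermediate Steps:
$O = 0$ ($O = 0 \left(-3\right) = 0$)
$I = \frac{1}{331} \approx 0.0030211$
$E = 161$ ($E = 0 - -161 = 0 + 161 = 161$)
$\frac{-146 + I}{\left(-4\right) \left(-16\right) + E} = \frac{-146 + \frac{1}{331}}{\left(-4\right) \left(-16\right) + 161} = - \frac{48325}{331 \left(64 + 161\right)} = - \frac{48325}{331 \cdot 225} = \left(- \frac{48325}{331}\right) \frac{1}{225} = - \frac{1933}{2979}$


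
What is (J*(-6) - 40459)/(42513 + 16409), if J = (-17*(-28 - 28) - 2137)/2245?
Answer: -18164669/26455978 ≈ -0.68660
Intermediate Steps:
J = -237/449 (J = (-17*(-56) - 2137)*(1/2245) = (952 - 2137)*(1/2245) = -1185*1/2245 = -237/449 ≈ -0.52784)
(J*(-6) - 40459)/(42513 + 16409) = (-237/449*(-6) - 40459)/(42513 + 16409) = (1422/449 - 40459)/58922 = -18164669/449*1/58922 = -18164669/26455978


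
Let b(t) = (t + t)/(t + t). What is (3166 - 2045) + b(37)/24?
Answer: 26905/24 ≈ 1121.0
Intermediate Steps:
b(t) = 1 (b(t) = (2*t)/((2*t)) = (2*t)*(1/(2*t)) = 1)
(3166 - 2045) + b(37)/24 = (3166 - 2045) + 1/24 = 1121 + 1*(1/24) = 1121 + 1/24 = 26905/24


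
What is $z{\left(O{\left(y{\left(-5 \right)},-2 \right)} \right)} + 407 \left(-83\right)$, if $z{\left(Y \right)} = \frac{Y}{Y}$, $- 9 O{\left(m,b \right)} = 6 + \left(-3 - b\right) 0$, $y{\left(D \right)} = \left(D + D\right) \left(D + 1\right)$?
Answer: $-33780$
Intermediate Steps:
$y{\left(D \right)} = 2 D \left(1 + D\right)$
$O{\left(m,b \right)} = - \frac{2}{3}$ ($O{\left(m,b \right)} = - \frac{6 + \left(-3 - b\right) 0}{9} = - \frac{6 + 0}{9} = \left(- \frac{1}{9}\right) 6 = - \frac{2}{3}$)
$z{\left(Y \right)} = 1$
$z{\left(O{\left(y{\left(-5 \right)},-2 \right)} \right)} + 407 \left(-83\right) = 1 + 407 \left(-83\right) = 1 - 33781 = -33780$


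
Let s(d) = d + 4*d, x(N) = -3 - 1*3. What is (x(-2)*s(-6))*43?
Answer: 7740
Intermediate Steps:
x(N) = -6 (x(N) = -3 - 3 = -6)
s(d) = 5*d
(x(-2)*s(-6))*43 = -30*(-6)*43 = -6*(-30)*43 = 180*43 = 7740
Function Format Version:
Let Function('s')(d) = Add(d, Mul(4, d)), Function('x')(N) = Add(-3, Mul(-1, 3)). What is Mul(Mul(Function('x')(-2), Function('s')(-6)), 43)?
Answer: 7740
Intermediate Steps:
Function('x')(N) = -6 (Function('x')(N) = Add(-3, -3) = -6)
Function('s')(d) = Mul(5, d)
Mul(Mul(Function('x')(-2), Function('s')(-6)), 43) = Mul(Mul(-6, Mul(5, -6)), 43) = Mul(Mul(-6, -30), 43) = Mul(180, 43) = 7740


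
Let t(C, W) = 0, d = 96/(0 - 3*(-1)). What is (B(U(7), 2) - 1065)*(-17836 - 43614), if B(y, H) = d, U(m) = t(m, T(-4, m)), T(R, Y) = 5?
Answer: 63477850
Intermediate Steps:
d = 32 (d = 96/(0 + 3) = 96/3 = 96*(1/3) = 32)
U(m) = 0
B(y, H) = 32
(B(U(7), 2) - 1065)*(-17836 - 43614) = (32 - 1065)*(-17836 - 43614) = -1033*(-61450) = 63477850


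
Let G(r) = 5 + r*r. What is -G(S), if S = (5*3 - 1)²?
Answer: -38421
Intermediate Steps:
S = 196 (S = (15 - 1)² = 14² = 196)
G(r) = 5 + r²
-G(S) = -(5 + 196²) = -(5 + 38416) = -1*38421 = -38421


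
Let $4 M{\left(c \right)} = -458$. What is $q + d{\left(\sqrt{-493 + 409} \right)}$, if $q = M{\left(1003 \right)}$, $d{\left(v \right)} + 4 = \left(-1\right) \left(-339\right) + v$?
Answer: $\frac{441}{2} + 2 i \sqrt{21} \approx 220.5 + 9.1651 i$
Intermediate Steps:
$M{\left(c \right)} = - \frac{229}{2}$ ($M{\left(c \right)} = \frac{1}{4} \left(-458\right) = - \frac{229}{2}$)
$d{\left(v \right)} = 335 + v$ ($d{\left(v \right)} = -4 + \left(\left(-1\right) \left(-339\right) + v\right) = -4 + \left(339 + v\right) = 335 + v$)
$q = - \frac{229}{2} \approx -114.5$
$q + d{\left(\sqrt{-493 + 409} \right)} = - \frac{229}{2} + \left(335 + \sqrt{-493 + 409}\right) = - \frac{229}{2} + \left(335 + \sqrt{-84}\right) = - \frac{229}{2} + \left(335 + 2 i \sqrt{21}\right) = \frac{441}{2} + 2 i \sqrt{21}$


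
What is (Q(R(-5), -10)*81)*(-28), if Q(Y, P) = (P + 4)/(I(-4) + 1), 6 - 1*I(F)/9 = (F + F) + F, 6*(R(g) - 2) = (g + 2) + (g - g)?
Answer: 13608/163 ≈ 83.485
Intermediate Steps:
R(g) = 7/3 + g/6 (R(g) = 2 + ((g + 2) + (g - g))/6 = 2 + ((2 + g) + 0)/6 = 2 + (2 + g)/6 = 2 + (⅓ + g/6) = 7/3 + g/6)
I(F) = 54 - 27*F (I(F) = 54 - 9*((F + F) + F) = 54 - 9*(2*F + F) = 54 - 27*F)
Q(Y, P) = 4/163 + P/163 (Q(Y, P) = (P + 4)/((54 - 27*(-4)) + 1) = (4 + P)/((54 + 108) + 1) = (4 + P)/(162 + 1) = (4 + P)/163 = (4 + P)*(1/163) = 4/163 + P/163)
(Q(R(-5), -10)*81)*(-28) = ((4/163 + (1/163)*(-10))*81)*(-28) = ((4/163 - 10/163)*81)*(-28) = -6/163*81*(-28) = -486/163*(-28) = 13608/163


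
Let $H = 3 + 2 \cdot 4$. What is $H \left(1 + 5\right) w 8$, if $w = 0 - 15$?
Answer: $-7920$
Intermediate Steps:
$w = -15$ ($w = 0 - 15 = -15$)
$H = 11$ ($H = 3 + 8 = 11$)
$H \left(1 + 5\right) w 8 = 11 \left(1 + 5\right) \left(-15\right) 8 = 11 \cdot 6 \left(-15\right) 8 = 11 \left(\left(-90\right) 8\right) = 11 \left(-720\right) = -7920$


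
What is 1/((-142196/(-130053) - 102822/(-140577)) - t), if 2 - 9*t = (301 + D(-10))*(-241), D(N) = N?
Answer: -18282460581/142433727973039 ≈ -0.00012836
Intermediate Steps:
t = 70133/9 (t = 2/9 - (301 - 10)*(-241)/9 = 2/9 - 97*(-241)/3 = 2/9 - ⅑*(-70131) = 2/9 + 23377/3 = 70133/9 ≈ 7792.6)
1/((-142196/(-130053) - 102822/(-140577)) - t) = 1/((-142196/(-130053) - 102822/(-140577)) - 1*70133/9) = 1/((-142196*(-1/130053) - 102822*(-1/140577)) - 70133/9) = 1/((142196/130053 + 34274/46859) - 70133/9) = 1/(11120598886/6094153527 - 70133/9) = 1/(-142433727973039/18282460581) = -18282460581/142433727973039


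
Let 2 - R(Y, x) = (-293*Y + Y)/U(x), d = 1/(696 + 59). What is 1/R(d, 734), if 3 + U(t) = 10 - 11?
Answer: 755/1437 ≈ 0.52540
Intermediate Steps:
d = 1/755 ≈ 0.0013245
U(t) = -4 (U(t) = -3 + (10 - 11) = -3 - 1 = -4)
R(Y, x) = 2 - 73*Y (R(Y, x) = 2 - (-293*Y + Y)/(-4) = 2 - (-292*Y)*(-1)/4 = 2 - 73*Y)
1/R(d, 734) = 1/(2 - 73*1/755) = 1/(2 - 73/755) = 1/(1437/755) = 755/1437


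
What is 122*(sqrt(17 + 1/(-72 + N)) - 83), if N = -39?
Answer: -10126 + 122*sqrt(209346)/111 ≈ -9623.1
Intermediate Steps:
122*(sqrt(17 + 1/(-72 + N)) - 83) = 122*(sqrt(17 + 1/(-72 - 39)) - 83) = 122*(sqrt(17 + 1/(-111)) - 83) = 122*(sqrt(17 - 1/111) - 83) = 122*(sqrt(1886/111) - 83) = 122*(sqrt(209346)/111 - 83) = 122*(-83 + sqrt(209346)/111) = -10126 + 122*sqrt(209346)/111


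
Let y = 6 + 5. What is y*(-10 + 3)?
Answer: -77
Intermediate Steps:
y = 11
y*(-10 + 3) = 11*(-10 + 3) = 11*(-7) = -77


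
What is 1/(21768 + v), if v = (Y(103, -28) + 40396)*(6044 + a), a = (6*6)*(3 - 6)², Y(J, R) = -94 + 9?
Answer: 1/256722216 ≈ 3.8953e-9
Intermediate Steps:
Y(J, R) = -85
a = 324 (a = 36*(-3)² = 36*9 = 324)
v = 256700448 (v = (-85 + 40396)*(6044 + 324) = 40311*6368 = 256700448)
1/(21768 + v) = 1/(21768 + 256700448) = 1/256722216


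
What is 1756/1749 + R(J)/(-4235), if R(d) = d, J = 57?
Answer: 666997/673365 ≈ 0.99054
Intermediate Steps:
1756/1749 + R(J)/(-4235) = 1756/1749 + 57/(-4235) = 1756*(1/1749) + 57*(-1/4235) = 1756/1749 - 57/4235 = 666997/673365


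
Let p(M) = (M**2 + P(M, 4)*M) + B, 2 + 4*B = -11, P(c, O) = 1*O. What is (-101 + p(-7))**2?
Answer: 110889/16 ≈ 6930.6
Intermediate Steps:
P(c, O) = O
B = -13/4 (B = -1/2 + (1/4)*(-11) = -1/2 - 11/4 = -13/4 ≈ -3.2500)
p(M) = -13/4 + M**2 + 4*M (p(M) = (M**2 + 4*M) - 13/4 = -13/4 + M**2 + 4*M)
(-101 + p(-7))**2 = (-101 + (-13/4 + (-7)**2 + 4*(-7)))**2 = (-101 + (-13/4 + 49 - 28))**2 = (-101 + 71/4)**2 = (-333/4)**2 = 110889/16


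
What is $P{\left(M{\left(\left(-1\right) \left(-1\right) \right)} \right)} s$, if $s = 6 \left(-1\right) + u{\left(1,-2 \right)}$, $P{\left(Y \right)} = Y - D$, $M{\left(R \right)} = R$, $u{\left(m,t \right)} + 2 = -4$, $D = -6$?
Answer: $-84$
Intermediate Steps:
$u{\left(m,t \right)} = -6$ ($u{\left(m,t \right)} = -2 - 4 = -6$)
$P{\left(Y \right)} = 6 + Y$ ($P{\left(Y \right)} = Y - -6 = Y + 6 = 6 + Y$)
$s = -12$ ($s = 6 \left(-1\right) - 6 = -6 - 6 = -12$)
$P{\left(M{\left(\left(-1\right) \left(-1\right) \right)} \right)} s = \left(6 - -1\right) \left(-12\right) = \left(6 + 1\right) \left(-12\right) = 7 \left(-12\right) = -84$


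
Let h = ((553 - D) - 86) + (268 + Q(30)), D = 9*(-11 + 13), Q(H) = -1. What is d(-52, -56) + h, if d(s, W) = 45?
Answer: 761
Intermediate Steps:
D = 18 (D = 9*2 = 18)
h = 716 (h = ((553 - 1*18) - 86) + (268 - 1) = ((553 - 18) - 86) + 267 = (535 - 86) + 267 = 449 + 267 = 716)
d(-52, -56) + h = 45 + 716 = 761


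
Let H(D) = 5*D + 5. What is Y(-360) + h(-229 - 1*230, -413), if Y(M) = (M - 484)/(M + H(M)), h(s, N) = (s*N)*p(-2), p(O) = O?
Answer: -817032926/2155 ≈ -3.7913e+5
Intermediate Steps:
H(D) = 5 + 5*D
h(s, N) = -2*N*s (h(s, N) = (s*N)*(-2) = (N*s)*(-2) = -2*N*s)
Y(M) = (-484 + M)/(5 + 6*M) (Y(M) = (M - 484)/(M + (5 + 5*M)) = (-484 + M)/(5 + 6*M))
Y(-360) + h(-229 - 1*230, -413) = (-484 - 360)/(5 + 6*(-360)) - 2*(-413)*(-229 - 1*230) = -844/(5 - 2160) - 2*(-413)*(-229 - 230) = -844/(-2155) - 2*(-413)*(-459) = -1/2155*(-844) - 379134 = 844/2155 - 379134 = -817032926/2155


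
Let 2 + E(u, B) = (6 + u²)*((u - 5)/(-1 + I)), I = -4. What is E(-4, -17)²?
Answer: 35344/25 ≈ 1413.8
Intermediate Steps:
E(u, B) = -2 + (1 - u/5)*(6 + u²) (E(u, B) = -2 + (6 + u²)*((u - 5)/(-1 - 4)) = -2 + (6 + u²)*((-5 + u)/(-5)) = -2 + (6 + u²)*((-5 + u)*(-⅕)) = -2 + (6 + u²)*(1 - u/5) = -2 + (1 - u/5)*(6 + u²))
E(-4, -17)² = (4 + (-4)² - 6/5*(-4) - ⅕*(-4)³)² = (4 + 16 + 24/5 - ⅕*(-64))² = (4 + 16 + 24/5 + 64/5)² = (188/5)² = 35344/25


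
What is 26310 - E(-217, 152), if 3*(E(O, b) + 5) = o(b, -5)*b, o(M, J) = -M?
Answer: 102049/3 ≈ 34016.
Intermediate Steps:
E(O, b) = -5 - b²/3 (E(O, b) = -5 + ((-b)*b)/3 = -5 + (-b²)/3 = -5 - b²/3)
26310 - E(-217, 152) = 26310 - (-5 - ⅓*152²) = 26310 - (-5 - ⅓*23104) = 26310 - (-5 - 23104/3) = 26310 - 1*(-23119/3) = 26310 + 23119/3 = 102049/3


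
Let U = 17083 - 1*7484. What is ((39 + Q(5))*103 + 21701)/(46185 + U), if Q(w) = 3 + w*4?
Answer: 28087/55784 ≈ 0.50350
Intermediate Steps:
Q(w) = 3 + 4*w
U = 9599 (U = 17083 - 7484 = 9599)
((39 + Q(5))*103 + 21701)/(46185 + U) = ((39 + (3 + 4*5))*103 + 21701)/(46185 + 9599) = ((39 + (3 + 20))*103 + 21701)/55784 = ((39 + 23)*103 + 21701)*(1/55784) = (62*103 + 21701)*(1/55784) = (6386 + 21701)*(1/55784) = 28087*(1/55784) = 28087/55784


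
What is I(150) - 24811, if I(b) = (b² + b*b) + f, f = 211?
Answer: 20400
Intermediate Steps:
I(b) = 211 + 2*b² (I(b) = (b² + b*b) + 211 = (b² + b²) + 211 = 2*b² + 211 = 211 + 2*b²)
I(150) - 24811 = (211 + 2*150²) - 24811 = (211 + 2*22500) - 24811 = (211 + 45000) - 24811 = 45211 - 24811 = 20400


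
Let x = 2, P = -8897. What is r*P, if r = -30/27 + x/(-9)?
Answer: 35588/3 ≈ 11863.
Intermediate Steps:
r = -4/3 (r = -30/27 + 2/(-9) = -30*1/27 + 2*(-⅑) = -10/9 - 2/9 = -4/3 ≈ -1.3333)
r*P = -4/3*(-8897) = 35588/3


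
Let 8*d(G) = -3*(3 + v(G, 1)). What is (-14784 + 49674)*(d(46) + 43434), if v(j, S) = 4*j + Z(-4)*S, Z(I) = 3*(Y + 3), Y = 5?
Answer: 6050606355/4 ≈ 1.5127e+9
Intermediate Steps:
Z(I) = 24 (Z(I) = 3*(5 + 3) = 3*8 = 24)
v(j, S) = 4*j + 24*S
d(G) = -81/8 - 3*G/2 (d(G) = (-3*(3 + (4*G + 24*1)))/8 = (-3*(3 + (4*G + 24)))/8 = (-3*(3 + (24 + 4*G)))/8 = (-3*(27 + 4*G))/8 = (-81 - 12*G)/8 = -81/8 - 3*G/2)
(-14784 + 49674)*(d(46) + 43434) = (-14784 + 49674)*((-81/8 - 3/2*46) + 43434) = 34890*((-81/8 - 69) + 43434) = 34890*(-633/8 + 43434) = 34890*(346839/8) = 6050606355/4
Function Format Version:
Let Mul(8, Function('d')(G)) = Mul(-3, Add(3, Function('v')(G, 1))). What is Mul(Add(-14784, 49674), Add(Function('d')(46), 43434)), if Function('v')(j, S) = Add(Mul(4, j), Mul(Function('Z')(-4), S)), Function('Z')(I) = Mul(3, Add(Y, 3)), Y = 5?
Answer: Rational(6050606355, 4) ≈ 1.5127e+9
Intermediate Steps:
Function('Z')(I) = 24 (Function('Z')(I) = Mul(3, Add(5, 3)) = Mul(3, 8) = 24)
Function('v')(j, S) = Add(Mul(4, j), Mul(24, S))
Function('d')(G) = Add(Rational(-81, 8), Mul(Rational(-3, 2), G)) (Function('d')(G) = Mul(Rational(1, 8), Mul(-3, Add(3, Add(Mul(4, G), Mul(24, 1))))) = Mul(Rational(1, 8), Mul(-3, Add(3, Add(Mul(4, G), 24)))) = Mul(Rational(1, 8), Mul(-3, Add(3, Add(24, Mul(4, G))))) = Mul(Rational(1, 8), Mul(-3, Add(27, Mul(4, G)))) = Mul(Rational(1, 8), Add(-81, Mul(-12, G))) = Add(Rational(-81, 8), Mul(Rational(-3, 2), G)))
Mul(Add(-14784, 49674), Add(Function('d')(46), 43434)) = Mul(Add(-14784, 49674), Add(Add(Rational(-81, 8), Mul(Rational(-3, 2), 46)), 43434)) = Mul(34890, Add(Add(Rational(-81, 8), -69), 43434)) = Mul(34890, Add(Rational(-633, 8), 43434)) = Mul(34890, Rational(346839, 8)) = Rational(6050606355, 4)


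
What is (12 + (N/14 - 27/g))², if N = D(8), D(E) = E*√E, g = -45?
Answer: 197681/1225 + 144*√2/5 ≈ 202.10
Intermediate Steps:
D(E) = E^(3/2)
N = 16*√2 (N = 8^(3/2) = 16*√2 ≈ 22.627)
(12 + (N/14 - 27/g))² = (12 + ((16*√2)/14 - 27/(-45)))² = (12 + ((16*√2)*(1/14) - 27*(-1/45)))² = (12 + (8*√2/7 + ⅗))² = (12 + (⅗ + 8*√2/7))² = (63/5 + 8*√2/7)²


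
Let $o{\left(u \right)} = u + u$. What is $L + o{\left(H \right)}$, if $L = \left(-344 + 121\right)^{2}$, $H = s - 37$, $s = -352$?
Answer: $48951$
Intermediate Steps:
$H = -389$ ($H = -352 - 37 = -389$)
$o{\left(u \right)} = 2 u$
$L = 49729$ ($L = \left(-223\right)^{2} = 49729$)
$L + o{\left(H \right)} = 49729 + 2 \left(-389\right) = 49729 - 778 = 48951$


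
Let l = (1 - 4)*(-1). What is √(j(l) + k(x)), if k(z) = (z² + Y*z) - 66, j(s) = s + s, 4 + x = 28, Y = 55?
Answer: 6*√51 ≈ 42.849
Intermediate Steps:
l = 3 (l = -3*(-1) = 3)
x = 24 (x = -4 + 28 = 24)
j(s) = 2*s
k(z) = -66 + z² + 55*z (k(z) = (z² + 55*z) - 66 = -66 + z² + 55*z)
√(j(l) + k(x)) = √(2*3 + (-66 + 24² + 55*24)) = √(6 + (-66 + 576 + 1320)) = √(6 + 1830) = √1836 = 6*√51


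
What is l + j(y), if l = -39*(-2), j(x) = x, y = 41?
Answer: 119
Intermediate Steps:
l = 78
l + j(y) = 78 + 41 = 119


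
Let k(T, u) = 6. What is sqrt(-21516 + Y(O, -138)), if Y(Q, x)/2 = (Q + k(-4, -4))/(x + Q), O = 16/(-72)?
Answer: I*sqrt(2081057122)/311 ≈ 146.68*I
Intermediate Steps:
O = -2/9 (O = 16*(-1/72) = -2/9 ≈ -0.22222)
Y(Q, x) = 2*(6 + Q)/(Q + x) (Y(Q, x) = 2*((Q + 6)/(x + Q)) = 2*((6 + Q)/(Q + x)) = 2*(6 + Q)/(Q + x))
sqrt(-21516 + Y(O, -138)) = sqrt(-21516 + 2*(6 - 2/9)/(-2/9 - 138)) = sqrt(-21516 + 2*(52/9)/(-1244/9)) = sqrt(-21516 + 2*(-9/1244)*(52/9)) = sqrt(-21516 - 26/311) = sqrt(-6691502/311) = I*sqrt(2081057122)/311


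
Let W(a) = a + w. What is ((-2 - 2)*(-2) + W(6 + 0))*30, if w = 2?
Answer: 480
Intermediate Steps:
W(a) = 2 + a (W(a) = a + 2 = 2 + a)
((-2 - 2)*(-2) + W(6 + 0))*30 = ((-2 - 2)*(-2) + (2 + (6 + 0)))*30 = (-4*(-2) + (2 + 6))*30 = (8 + 8)*30 = 16*30 = 480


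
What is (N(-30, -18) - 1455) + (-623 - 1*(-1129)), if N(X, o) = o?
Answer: -967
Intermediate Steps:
(N(-30, -18) - 1455) + (-623 - 1*(-1129)) = (-18 - 1455) + (-623 - 1*(-1129)) = -1473 + (-623 + 1129) = -1473 + 506 = -967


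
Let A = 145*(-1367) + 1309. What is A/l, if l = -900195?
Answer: 196906/900195 ≈ 0.21874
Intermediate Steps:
A = -196906 (A = -198215 + 1309 = -196906)
A/l = -196906/(-900195) = -196906*(-1/900195) = 196906/900195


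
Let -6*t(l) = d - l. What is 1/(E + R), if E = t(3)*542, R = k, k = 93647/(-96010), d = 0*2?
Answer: 96010/25925063 ≈ 0.0037034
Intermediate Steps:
d = 0
t(l) = l/6 (t(l) = -(0 - l)/6 = -(-1)*l/6 = l/6)
k = -93647/96010 (k = 93647*(-1/96010) = -93647/96010 ≈ -0.97539)
R = -93647/96010 ≈ -0.97539
E = 271 (E = ((⅙)*3)*542 = (½)*542 = 271)
1/(E + R) = 1/(271 - 93647/96010) = 1/(25925063/96010) = 96010/25925063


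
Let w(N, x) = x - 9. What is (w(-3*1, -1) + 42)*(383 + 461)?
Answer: 27008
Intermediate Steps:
w(N, x) = -9 + x
(w(-3*1, -1) + 42)*(383 + 461) = ((-9 - 1) + 42)*(383 + 461) = (-10 + 42)*844 = 32*844 = 27008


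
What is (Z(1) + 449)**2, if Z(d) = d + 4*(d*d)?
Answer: 206116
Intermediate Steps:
Z(d) = d + 4*d**2
(Z(1) + 449)**2 = (1*(1 + 4*1) + 449)**2 = (1*(1 + 4) + 449)**2 = (1*5 + 449)**2 = (5 + 449)**2 = 454**2 = 206116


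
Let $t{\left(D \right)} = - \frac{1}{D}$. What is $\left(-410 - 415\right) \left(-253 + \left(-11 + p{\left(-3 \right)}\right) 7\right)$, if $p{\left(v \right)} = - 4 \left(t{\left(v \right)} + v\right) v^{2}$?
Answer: $-282150$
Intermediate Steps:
$p{\left(v \right)} = v^{2} \left(- 4 v + \frac{4}{v}\right)$ ($p{\left(v \right)} = - 4 \left(- \frac{1}{v} + v\right) v^{2} = - 4 \left(v - \frac{1}{v}\right) v^{2} = \left(- 4 v + \frac{4}{v}\right) v^{2} = v^{2} \left(- 4 v + \frac{4}{v}\right)$)
$\left(-410 - 415\right) \left(-253 + \left(-11 + p{\left(-3 \right)}\right) 7\right) = \left(-410 - 415\right) \left(-253 + \left(-11 + 4 \left(-3\right) \left(1 - \left(-3\right)^{2}\right)\right) 7\right) = - 825 \left(-253 + \left(-11 + 4 \left(-3\right) \left(1 - 9\right)\right) 7\right) = - 825 \left(-253 + \left(-11 + 4 \left(-3\right) \left(-8\right)\right) 7\right) = - 825 \left(-253 + \left(-11 + 96\right) 7\right) = - 825 \left(-253 + 85 \cdot 7\right) = - 825 \left(-253 + 595\right) = \left(-825\right) 342 = -282150$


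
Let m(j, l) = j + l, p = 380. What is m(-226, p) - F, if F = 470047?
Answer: -469893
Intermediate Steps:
m(-226, p) - F = (-226 + 380) - 1*470047 = 154 - 470047 = -469893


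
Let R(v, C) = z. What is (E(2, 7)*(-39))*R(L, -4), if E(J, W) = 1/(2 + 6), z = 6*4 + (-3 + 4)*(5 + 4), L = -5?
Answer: -1287/8 ≈ -160.88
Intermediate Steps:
z = 33 (z = 24 + 1*9 = 24 + 9 = 33)
R(v, C) = 33
E(J, W) = ⅛ (E(J, W) = 1/8 = ⅛)
(E(2, 7)*(-39))*R(L, -4) = ((⅛)*(-39))*33 = -39/8*33 = -1287/8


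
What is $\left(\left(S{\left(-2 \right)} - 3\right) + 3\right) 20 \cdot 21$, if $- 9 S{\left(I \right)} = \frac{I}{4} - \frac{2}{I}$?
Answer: $- \frac{70}{3} \approx -23.333$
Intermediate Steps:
$S{\left(I \right)} = - \frac{I}{36} + \frac{2}{9 I}$ ($S{\left(I \right)} = - \frac{\frac{I}{4} - \frac{2}{I}}{9} = - \frac{- \frac{2}{I} + \frac{I}{4}}{9} = - \frac{I}{36} + \frac{2}{9 I}$)
$\left(\left(S{\left(-2 \right)} - 3\right) + 3\right) 20 \cdot 21 = \left(\left(\frac{8 - \left(-2\right)^{2}}{36 \left(-2\right)} - 3\right) + 3\right) 20 \cdot 21 = \left(\left(\frac{1}{36} \left(- \frac{1}{2}\right) \left(8 - 4\right) - 3\right) + 3\right) 20 \cdot 21 = \left(\left(\frac{1}{36} \left(- \frac{1}{2}\right) 4 - 3\right) + 3\right) 20 \cdot 21 = \left(\left(- \frac{1}{18} - 3\right) + 3\right) 20 \cdot 21 = \left(- \frac{55}{18} + 3\right) 20 \cdot 21 = \left(- \frac{1}{18}\right) 20 \cdot 21 = \left(- \frac{10}{9}\right) 21 = - \frac{70}{3}$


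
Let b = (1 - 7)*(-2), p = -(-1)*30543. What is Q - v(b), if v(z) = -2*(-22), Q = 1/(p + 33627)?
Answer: -2823479/64170 ≈ -44.000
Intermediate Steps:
p = 30543 (p = -1*(-30543) = 30543)
b = 12 (b = -6*(-2) = 12)
Q = 1/64170 (Q = 1/(30543 + 33627) = 1/64170 ≈ 1.5584e-5)
v(z) = 44
Q - v(b) = 1/64170 - 1*44 = 1/64170 - 44 = -2823479/64170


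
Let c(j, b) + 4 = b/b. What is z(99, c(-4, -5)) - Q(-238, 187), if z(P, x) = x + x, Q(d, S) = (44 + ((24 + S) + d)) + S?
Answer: -210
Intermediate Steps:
Q(d, S) = 68 + d + 2*S (Q(d, S) = (44 + (24 + S + d)) + S = (68 + S + d) + S = 68 + d + 2*S)
c(j, b) = -3 (c(j, b) = -4 + b/b = -4 + 1 = -3)
z(P, x) = 2*x
z(99, c(-4, -5)) - Q(-238, 187) = 2*(-3) - (68 - 238 + 2*187) = -6 - (68 - 238 + 374) = -6 - 1*204 = -6 - 204 = -210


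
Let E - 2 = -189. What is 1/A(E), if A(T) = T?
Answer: -1/187 ≈ -0.0053476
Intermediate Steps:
E = -187 (E = 2 - 189 = -187)
1/A(E) = 1/(-187) = -1/187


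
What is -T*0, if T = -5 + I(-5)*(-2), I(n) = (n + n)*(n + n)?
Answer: 0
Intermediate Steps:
I(n) = 4*n² (I(n) = (2*n)*(2*n) = 4*n²)
T = -205 (T = -5 + (4*(-5)²)*(-2) = -5 + (4*25)*(-2) = -5 + 100*(-2) = -5 - 200 = -205)
-T*0 = -1*(-205)*0 = 205*0 = 0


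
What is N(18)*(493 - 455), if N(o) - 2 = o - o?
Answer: 76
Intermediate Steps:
N(o) = 2 (N(o) = 2 + (o - o) = 2 + 0 = 2)
N(18)*(493 - 455) = 2*(493 - 455) = 2*38 = 76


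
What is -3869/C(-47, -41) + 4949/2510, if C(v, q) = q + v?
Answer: 5073351/110440 ≈ 45.938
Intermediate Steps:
-3869/C(-47, -41) + 4949/2510 = -3869/(-41 - 47) + 4949/2510 = -3869/(-88) + 4949*(1/2510) = -3869*(-1/88) + 4949/2510 = 3869/88 + 4949/2510 = 5073351/110440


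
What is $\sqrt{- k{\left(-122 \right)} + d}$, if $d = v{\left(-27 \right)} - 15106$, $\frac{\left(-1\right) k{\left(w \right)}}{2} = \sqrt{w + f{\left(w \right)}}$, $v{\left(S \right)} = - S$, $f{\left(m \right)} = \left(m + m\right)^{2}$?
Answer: $\sqrt{-15079 + 2 \sqrt{59414}} \approx 120.8 i$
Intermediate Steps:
$f{\left(m \right)} = 4 m^{2}$ ($f{\left(m \right)} = \left(2 m\right)^{2} = 4 m^{2}$)
$k{\left(w \right)} = - 2 \sqrt{w + 4 w^{2}}$
$d = -15079$ ($d = \left(-1\right) \left(-27\right) - 15106 = 27 - 15106 = -15079$)
$\sqrt{- k{\left(-122 \right)} + d} = \sqrt{- \left(-2\right) \sqrt{- 122 \left(1 + 4 \left(-122\right)\right)} - 15079} = \sqrt{- \left(-2\right) \sqrt{- 122 \left(1 - 488\right)} - 15079} = \sqrt{- \left(-2\right) \sqrt{\left(-122\right) \left(-487\right)} - 15079} = \sqrt{- \left(-2\right) \sqrt{59414} - 15079} = \sqrt{2 \sqrt{59414} - 15079} = \sqrt{-15079 + 2 \sqrt{59414}}$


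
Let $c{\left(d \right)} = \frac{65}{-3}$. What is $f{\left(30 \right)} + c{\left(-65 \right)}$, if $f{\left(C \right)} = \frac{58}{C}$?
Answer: $- \frac{296}{15} \approx -19.733$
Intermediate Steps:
$c{\left(d \right)} = - \frac{65}{3}$ ($c{\left(d \right)} = 65 \left(- \frac{1}{3}\right) = - \frac{65}{3}$)
$f{\left(30 \right)} + c{\left(-65 \right)} = \frac{58}{30} - \frac{65}{3} = 58 \cdot \frac{1}{30} - \frac{65}{3} = \frac{29}{15} - \frac{65}{3} = - \frac{296}{15}$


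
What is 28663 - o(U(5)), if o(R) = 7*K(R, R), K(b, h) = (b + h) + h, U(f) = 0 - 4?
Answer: 28747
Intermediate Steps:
U(f) = -4
K(b, h) = b + 2*h
o(R) = 21*R (o(R) = 7*(R + 2*R) = 7*(3*R) = 21*R)
28663 - o(U(5)) = 28663 - 21*(-4) = 28663 - 1*(-84) = 28663 + 84 = 28747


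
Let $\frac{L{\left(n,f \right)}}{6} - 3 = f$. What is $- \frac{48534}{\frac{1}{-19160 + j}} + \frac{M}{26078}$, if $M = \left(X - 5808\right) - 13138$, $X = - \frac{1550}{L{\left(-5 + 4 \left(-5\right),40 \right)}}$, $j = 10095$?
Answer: $\frac{1480055103559211}{3364062} \approx 4.3996 \cdot 10^{8}$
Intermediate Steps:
$L{\left(n,f \right)} = 18 + 6 f$
$X = - \frac{775}{129}$ ($X = - \frac{1550}{18 + 6 \cdot 40} = - \frac{1550}{18 + 240} = - \frac{1550}{258} = \left(-1550\right) \frac{1}{258} = - \frac{775}{129} \approx -6.0078$)
$M = - \frac{2444809}{129}$ ($M = \left(- \frac{775}{129} - 5808\right) - 13138 = - \frac{750007}{129} - 13138 = - \frac{2444809}{129} \approx -18952.0$)
$- \frac{48534}{\frac{1}{-19160 + j}} + \frac{M}{26078} = - \frac{48534}{\frac{1}{-19160 + 10095}} - \frac{2444809}{129 \cdot 26078} = - \frac{48534}{\frac{1}{-9065}} - \frac{2444809}{3364062} = - \frac{48534}{- \frac{1}{9065}} - \frac{2444809}{3364062} = \left(-48534\right) \left(-9065\right) - \frac{2444809}{3364062} = 439960710 - \frac{2444809}{3364062} = \frac{1480055103559211}{3364062}$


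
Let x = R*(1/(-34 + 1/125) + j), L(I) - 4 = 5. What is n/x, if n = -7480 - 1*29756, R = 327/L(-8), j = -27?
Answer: 118661823/3129608 ≈ 37.916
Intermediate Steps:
L(I) = 9 (L(I) = 4 + 5 = 9)
R = 109/3 (R = 327/9 = 327*(⅑) = 109/3 ≈ 36.333)
n = -37236 (n = -7480 - 29756 = -37236)
x = -12518432/12747 (x = 109*(1/(-34 + 1/125) - 27)/3 = 109*(1/(-4249/125) - 27)/3 = 109*(-125/4249 - 27)/3 = (109/3)*(-114848/4249) = -12518432/12747 ≈ -982.07)
n/x = -37236/(-12518432/12747) = -37236*(-12747/12518432) = 118661823/3129608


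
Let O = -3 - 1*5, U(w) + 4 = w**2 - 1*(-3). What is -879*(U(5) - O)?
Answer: -28128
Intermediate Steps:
U(w) = -1 + w**2 (U(w) = -4 + (w**2 - 1*(-3)) = -4 + (w**2 + 3) = -4 + (3 + w**2) = -1 + w**2)
O = -8 (O = -3 - 5 = -8)
-879*(U(5) - O) = -879*((-1 + 5**2) - 1*(-8)) = -879*((-1 + 25) + 8) = -879*(24 + 8) = -879*32 = -28128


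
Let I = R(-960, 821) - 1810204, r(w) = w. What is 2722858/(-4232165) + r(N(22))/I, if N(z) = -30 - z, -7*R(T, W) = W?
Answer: -34503194059582/53631048689085 ≈ -0.64334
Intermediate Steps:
R(T, W) = -W/7
I = -12672249/7 (I = -⅐*821 - 1810204 = -821/7 - 1810204 = -12672249/7 ≈ -1.8103e+6)
2722858/(-4232165) + r(N(22))/I = 2722858/(-4232165) + (-30 - 1*22)/(-12672249/7) = 2722858*(-1/4232165) + (-30 - 22)*(-7/12672249) = -2722858/4232165 - 52*(-7/12672249) = -2722858/4232165 + 364/12672249 = -34503194059582/53631048689085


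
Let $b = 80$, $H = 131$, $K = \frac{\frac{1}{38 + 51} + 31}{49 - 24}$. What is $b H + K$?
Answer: $\frac{4664152}{445} \approx 10481.0$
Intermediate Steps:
$K = \frac{552}{445}$ ($K = \frac{\frac{1}{89} + 31}{25} = \left(\frac{1}{89} + 31\right) \frac{1}{25} = \frac{2760}{89} \cdot \frac{1}{25} = \frac{552}{445} \approx 1.2404$)
$b H + K = 80 \cdot 131 + \frac{552}{445} = 10480 + \frac{552}{445} = \frac{4664152}{445}$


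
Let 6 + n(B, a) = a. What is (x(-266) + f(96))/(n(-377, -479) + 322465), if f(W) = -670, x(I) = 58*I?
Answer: -8049/160990 ≈ -0.049997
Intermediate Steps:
n(B, a) = -6 + a
(x(-266) + f(96))/(n(-377, -479) + 322465) = (58*(-266) - 670)/((-6 - 479) + 322465) = (-15428 - 670)/(-485 + 322465) = -16098/321980 = -16098*1/321980 = -8049/160990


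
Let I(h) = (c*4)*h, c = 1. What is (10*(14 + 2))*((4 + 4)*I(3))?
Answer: 15360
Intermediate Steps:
I(h) = 4*h (I(h) = (1*4)*h = 4*h)
(10*(14 + 2))*((4 + 4)*I(3)) = (10*(14 + 2))*((4 + 4)*(4*3)) = (10*16)*(8*12) = 160*96 = 15360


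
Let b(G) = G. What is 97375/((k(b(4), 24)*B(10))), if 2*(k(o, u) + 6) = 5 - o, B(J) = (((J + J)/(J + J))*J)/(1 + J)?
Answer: -19475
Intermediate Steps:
B(J) = J/(1 + J) (B(J) = (((2*J)/((2*J)))*J)/(1 + J) = (((2*J)*(1/(2*J)))*J)/(1 + J) = (1*J)/(1 + J) = J/(1 + J))
k(o, u) = -7/2 - o/2 (k(o, u) = -6 + (5 - o)/2 = -6 + (5/2 - o/2) = -7/2 - o/2)
97375/((k(b(4), 24)*B(10))) = 97375/(((-7/2 - 1/2*4)*(10/(1 + 10)))) = 97375/(((-7/2 - 2)*(10/11))) = 97375/((-55/11)) = 97375/((-11/2*10/11)) = 97375/(-5) = 97375*(-1/5) = -19475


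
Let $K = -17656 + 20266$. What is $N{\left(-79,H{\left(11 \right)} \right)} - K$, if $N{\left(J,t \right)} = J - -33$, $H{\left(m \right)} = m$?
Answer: $-2656$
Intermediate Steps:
$N{\left(J,t \right)} = 33 + J$ ($N{\left(J,t \right)} = J + 33 = 33 + J$)
$K = 2610$
$N{\left(-79,H{\left(11 \right)} \right)} - K = \left(33 - 79\right) - 2610 = -46 - 2610 = -2656$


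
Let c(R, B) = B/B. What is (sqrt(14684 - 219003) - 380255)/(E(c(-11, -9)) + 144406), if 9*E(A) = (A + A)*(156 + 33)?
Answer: -380255/144448 + I*sqrt(204319)/144448 ≈ -2.6325 + 0.0031293*I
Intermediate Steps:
c(R, B) = 1
E(A) = 42*A (E(A) = ((A + A)*(156 + 33))/9 = ((2*A)*189)/9 = (378*A)/9 = 42*A)
(sqrt(14684 - 219003) - 380255)/(E(c(-11, -9)) + 144406) = (sqrt(14684 - 219003) - 380255)/(42*1 + 144406) = (sqrt(-204319) - 380255)/(42 + 144406) = (I*sqrt(204319) - 380255)/144448 = (-380255 + I*sqrt(204319))*(1/144448) = -380255/144448 + I*sqrt(204319)/144448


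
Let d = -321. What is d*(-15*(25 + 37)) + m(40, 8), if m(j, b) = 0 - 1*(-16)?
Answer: 298546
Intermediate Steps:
m(j, b) = 16 (m(j, b) = 0 + 16 = 16)
d*(-15*(25 + 37)) + m(40, 8) = -(-4815)*(25 + 37) + 16 = -(-4815)*62 + 16 = -321*(-930) + 16 = 298530 + 16 = 298546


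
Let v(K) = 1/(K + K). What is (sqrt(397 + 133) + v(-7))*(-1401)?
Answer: 1401/14 - 1401*sqrt(530) ≈ -32153.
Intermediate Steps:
v(K) = 1/(2*K)
(sqrt(397 + 133) + v(-7))*(-1401) = (sqrt(397 + 133) + (1/2)/(-7))*(-1401) = (sqrt(530) + (1/2)*(-1/7))*(-1401) = (sqrt(530) - 1/14)*(-1401) = (-1/14 + sqrt(530))*(-1401) = 1401/14 - 1401*sqrt(530)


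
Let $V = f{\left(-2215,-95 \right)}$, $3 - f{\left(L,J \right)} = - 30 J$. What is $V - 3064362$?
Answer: $-3067209$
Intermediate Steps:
$f{\left(L,J \right)} = 3 + 30 J$ ($f{\left(L,J \right)} = 3 - - 30 J = 3 + 30 J$)
$V = -2847$ ($V = 3 + 30 \left(-95\right) = 3 - 2850 = -2847$)
$V - 3064362 = -2847 - 3064362 = -3067209$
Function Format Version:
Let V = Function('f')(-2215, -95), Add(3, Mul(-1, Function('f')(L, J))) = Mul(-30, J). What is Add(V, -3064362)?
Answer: -3067209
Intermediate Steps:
Function('f')(L, J) = Add(3, Mul(30, J)) (Function('f')(L, J) = Add(3, Mul(-1, Mul(-30, J))) = Add(3, Mul(30, J)))
V = -2847 (V = Add(3, Mul(30, -95)) = Add(3, -2850) = -2847)
Add(V, -3064362) = Add(-2847, -3064362) = -3067209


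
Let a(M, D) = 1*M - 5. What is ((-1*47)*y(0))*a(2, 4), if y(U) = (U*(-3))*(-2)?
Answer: 0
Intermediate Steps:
a(M, D) = -5 + M (a(M, D) = M - 5 = -5 + M)
y(U) = 6*U (y(U) = -3*U*(-2) = 6*U)
((-1*47)*y(0))*a(2, 4) = ((-1*47)*(6*0))*(-5 + 2) = -47*0*(-3) = 0*(-3) = 0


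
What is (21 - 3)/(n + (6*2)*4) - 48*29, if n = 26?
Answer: -51495/37 ≈ -1391.8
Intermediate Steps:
(21 - 3)/(n + (6*2)*4) - 48*29 = (21 - 3)/(26 + (6*2)*4) - 48*29 = 18/(26 + 12*4) - 1392 = 18/(26 + 48) - 1392 = 18/74 - 1392 = 18*(1/74) - 1392 = 9/37 - 1392 = -51495/37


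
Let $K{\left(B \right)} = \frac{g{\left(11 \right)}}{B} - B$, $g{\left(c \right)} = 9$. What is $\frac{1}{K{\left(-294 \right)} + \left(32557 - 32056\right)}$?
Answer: $\frac{98}{77907} \approx 0.0012579$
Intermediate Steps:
$K{\left(B \right)} = - B + \frac{9}{B}$ ($K{\left(B \right)} = \frac{9}{B} - B = - B + \frac{9}{B}$)
$\frac{1}{K{\left(-294 \right)} + \left(32557 - 32056\right)} = \frac{1}{\left(\left(-1\right) \left(-294\right) + \frac{9}{-294}\right) + \left(32557 - 32056\right)} = \frac{1}{\left(294 + 9 \left(- \frac{1}{294}\right)\right) + \left(32557 - 32056\right)} = \frac{1}{\left(294 - \frac{3}{98}\right) + 501} = \frac{1}{\frac{28809}{98} + 501} = \frac{1}{\frac{77907}{98}} = \frac{98}{77907}$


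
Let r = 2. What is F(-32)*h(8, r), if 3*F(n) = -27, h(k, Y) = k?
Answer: -72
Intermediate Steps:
F(n) = -9 (F(n) = (⅓)*(-27) = -9)
F(-32)*h(8, r) = -9*8 = -72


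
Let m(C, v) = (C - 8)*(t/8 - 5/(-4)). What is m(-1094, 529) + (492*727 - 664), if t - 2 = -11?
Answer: 1427529/4 ≈ 3.5688e+5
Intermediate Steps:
t = -9 (t = 2 - 11 = -9)
m(C, v) = -1 + C/8 (m(C, v) = (C - 8)*(-9/8 - 5/(-4)) = (-8 + C)*(-9*⅛ - 5*(-¼)) = (-8 + C)*(-9/8 + 5/4) = (-8 + C)*(⅛) = -1 + C/8)
m(-1094, 529) + (492*727 - 664) = (-1 + (⅛)*(-1094)) + (492*727 - 664) = (-1 - 547/4) + (357684 - 664) = -551/4 + 357020 = 1427529/4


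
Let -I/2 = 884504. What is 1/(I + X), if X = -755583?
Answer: -1/2524591 ≈ -3.9610e-7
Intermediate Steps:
I = -1769008 (I = -2*884504 = -1769008)
1/(I + X) = 1/(-1769008 - 755583) = 1/(-2524591) = -1/2524591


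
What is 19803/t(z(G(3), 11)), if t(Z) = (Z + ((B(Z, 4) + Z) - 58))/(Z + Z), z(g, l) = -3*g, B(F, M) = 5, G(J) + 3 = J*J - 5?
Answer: 118818/59 ≈ 2013.9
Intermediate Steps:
G(J) = -8 + J² (G(J) = -3 + (J*J - 5) = -3 + (J² - 5) = -3 + (-5 + J²) = -8 + J²)
t(Z) = (-53 + 2*Z)/(2*Z) (t(Z) = (Z + ((5 + Z) - 58))/(Z + Z) = (Z + (-53 + Z))/((2*Z)) = (-53 + 2*Z)*(1/(2*Z)) = (-53 + 2*Z)/(2*Z))
19803/t(z(G(3), 11)) = 19803/(((-53/2 - 3*(-8 + 3²))/((-3*(-8 + 3²))))) = 19803/(((-53/2 - 3*(-8 + 9))/((-3*(-8 + 9))))) = 19803/(((-53/2 - 3*1)/((-3*1)))) = 19803/(((-53/2 - 3)/(-3))) = 19803/((-⅓*(-59/2))) = 19803/(59/6) = 19803*(6/59) = 118818/59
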